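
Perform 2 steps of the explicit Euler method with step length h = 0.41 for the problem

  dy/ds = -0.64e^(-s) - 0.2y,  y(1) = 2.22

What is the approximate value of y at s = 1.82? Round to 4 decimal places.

Euler: y_{n+1} = y_n + h·f(s_n, y_n).
s=1.000000, y=2.220000: f=-0.679443 → y ← 2.220000 + 0.41·(-0.679443) = 1.941428
s=1.410000, y=1.941428: f=-0.544537 → y ← 1.941428 + 0.41·(-0.544537) = 1.718168
y(1.82) ≈ 1.7182

1.7182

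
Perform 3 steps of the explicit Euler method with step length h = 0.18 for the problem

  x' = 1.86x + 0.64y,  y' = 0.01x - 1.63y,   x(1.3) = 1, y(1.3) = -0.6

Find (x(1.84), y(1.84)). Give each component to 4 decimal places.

Euler on (x,y): x_{n+1} = x_n + h·x', y_{n+1} = y_n + h·y'.
1.300000: (1.000000, -0.600000); f=(1.476000, 0.988000) → (1.265680, -0.422160)
1.480000: (1.265680, -0.422160); f=(2.083982, 0.700778) → (1.640797, -0.296020)
1.660000: (1.640797, -0.296020); f=(2.862429, 0.498921) → (2.156034, -0.206214)
(x(1.84), y(1.84)) ≈ (2.1560, -0.2062)

2.1560, -0.2062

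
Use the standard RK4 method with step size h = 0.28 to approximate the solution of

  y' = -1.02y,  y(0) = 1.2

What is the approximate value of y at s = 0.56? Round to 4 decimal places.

0.6778

RK4: k1 = f(s_n, y_n); k2 = f(s_n + h/2, y_n + (h/2)·k1); k3 = f(s_n + h/2, y_n + (h/2)·k2); k4 = f(s_n + h, y_n + h·k3); y_{n+1} = y_n + (h/6)·(k1 + 2k2 + 2k3 + k4).
s=0.000000, y=1.200000:
  k1 = f(0.000000, 1.200000) = -1.224000
  k2 = f(0.140000, 1.028640) = -1.049213
  k3 = f(0.140000, 1.053110) = -1.074172
  k4 = f(0.280000, 0.899232) = -0.917216
  y ← 1.200000 + (0.28/6)·(k1 + 2k2 + 2k3 + k4) = 0.901894
s=0.280000, y=0.901894:
  k1 = f(0.280000, 0.901894) = -0.919932
  k2 = f(0.420000, 0.773103) = -0.788566
  k3 = f(0.420000, 0.791495) = -0.807325
  k4 = f(0.560000, 0.675843) = -0.689360
  y ← 0.901894 + (0.28/6)·(k1 + 2k2 + 2k3 + k4) = 0.677844
y(0.56) ≈ 0.6778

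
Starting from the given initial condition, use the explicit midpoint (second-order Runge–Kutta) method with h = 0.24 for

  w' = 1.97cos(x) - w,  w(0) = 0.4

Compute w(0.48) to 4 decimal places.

Midpoint: k1 = f(x_n, w_n); k2 = f(x_n + h/2, w_n + (h/2)·k1); w_{n+1} = w_n + h·k2.
x=0.000000, w=0.400000:
  k1 = f(0.000000, 0.400000) = 1.570000
  k2 = f(0.120000, 0.588400) = 1.367433
  w ← 0.400000 + 0.24·1.367433 = 0.728184
x=0.240000, w=0.728184:
  k1 = f(0.240000, 0.728184) = 1.185352
  k2 = f(0.360000, 0.870426) = 0.973291
  w ← 0.728184 + 0.24·0.973291 = 0.961774
w(0.48) ≈ 0.9618

0.9618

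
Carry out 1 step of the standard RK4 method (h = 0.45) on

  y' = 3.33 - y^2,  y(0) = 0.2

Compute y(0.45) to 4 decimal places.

1.3218

RK4: k1 = f(s_n, y_n); k2 = f(s_n + h/2, y_n + (h/2)·k1); k3 = f(s_n + h/2, y_n + (h/2)·k2); k4 = f(s_n + h, y_n + h·k3); y_{n+1} = y_n + (h/6)·(k1 + 2k2 + 2k3 + k4).
s=0.000000, y=0.200000:
  k1 = f(0.000000, 0.200000) = 3.290000
  k2 = f(0.225000, 0.940250) = 2.445930
  k3 = f(0.225000, 0.750334) = 2.766999
  k4 = f(0.450000, 1.445149) = 1.241543
  y ← 0.200000 + (0.45/6)·(k1 + 2k2 + 2k3 + k4) = 1.321805
y(0.45) ≈ 1.3218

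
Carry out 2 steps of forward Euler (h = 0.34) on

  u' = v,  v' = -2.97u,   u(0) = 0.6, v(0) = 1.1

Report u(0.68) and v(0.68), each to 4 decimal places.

1.1420, -0.4894

Euler on (u,v): u_{n+1} = u_n + h·u', v_{n+1} = v_n + h·v'.
0.000000: (0.600000, 1.100000); f=(1.100000, -1.782000) → (0.974000, 0.494120)
0.340000: (0.974000, 0.494120); f=(0.494120, -2.892780) → (1.142001, -0.489425)
(u(0.68), v(0.68)) ≈ (1.1420, -0.4894)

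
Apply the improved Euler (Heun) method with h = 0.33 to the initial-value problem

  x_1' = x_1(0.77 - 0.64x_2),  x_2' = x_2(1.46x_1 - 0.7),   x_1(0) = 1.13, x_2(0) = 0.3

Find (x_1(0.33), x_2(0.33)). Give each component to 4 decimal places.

Heun on (x_1,x_2): k1 = f(s_n, state_n); k2 = f(s_n + h, state_n + h·k1); state_{n+1} = state_n + (h/2)·(k1 + k2).
0.000000: (1.130000, 0.300000)
  k1 = (0.653140, 0.284940)
  predictor → (1.345536, 0.394030)
  k2 = (0.696746, 0.498244)
  → (1.352731, 0.429225)
(x_1(0.33), x_2(0.33)) ≈ (1.3527, 0.4292)

1.3527, 0.4292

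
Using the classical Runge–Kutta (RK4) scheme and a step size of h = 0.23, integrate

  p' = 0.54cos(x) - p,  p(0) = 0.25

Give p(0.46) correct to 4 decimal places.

0.3492

RK4: k1 = f(x_n, p_n); k2 = f(x_n + h/2, p_n + (h/2)·k1); k3 = f(x_n + h/2, p_n + (h/2)·k2); k4 = f(x_n + h, p_n + h·k3); p_{n+1} = p_n + (h/6)·(k1 + 2k2 + 2k3 + k4).
x=0.000000, p=0.250000:
  k1 = f(0.000000, 0.250000) = 0.290000
  k2 = f(0.115000, 0.283350) = 0.253083
  k3 = f(0.115000, 0.279105) = 0.257329
  k4 = f(0.230000, 0.309186) = 0.216594
  p ← 0.250000 + (0.23/6)·(k1 + 2k2 + 2k3 + k4) = 0.308551
x=0.230000, p=0.308551:
  k1 = f(0.230000, 0.308551) = 0.217229
  k2 = f(0.345000, 0.333532) = 0.174648
  k3 = f(0.345000, 0.328636) = 0.179545
  k4 = f(0.460000, 0.349846) = 0.134022
  p ← 0.308551 + (0.23/6)·(k1 + 2k2 + 2k3 + k4) = 0.349170
p(0.46) ≈ 0.3492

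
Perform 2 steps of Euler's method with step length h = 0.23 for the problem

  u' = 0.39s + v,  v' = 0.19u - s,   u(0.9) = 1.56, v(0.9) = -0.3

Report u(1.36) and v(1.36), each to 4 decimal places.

Euler on (u,v): u_{n+1} = u_n + h·u', v_{n+1} = v_n + h·v'.
0.900000: (1.560000, -0.300000); f=(0.051000, -0.603600) → (1.571730, -0.438828)
1.130000: (1.571730, -0.438828); f=(0.001872, -0.831371) → (1.572161, -0.630043)
(u(1.36), v(1.36)) ≈ (1.5722, -0.6300)

1.5722, -0.6300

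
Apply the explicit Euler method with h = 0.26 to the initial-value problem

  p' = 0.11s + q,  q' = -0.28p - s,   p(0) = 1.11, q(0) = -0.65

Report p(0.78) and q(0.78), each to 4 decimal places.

Euler on (p,q): p_{n+1} = p_n + h·p', q_{n+1} = q_n + h·q'.
0.000000: (1.110000, -0.650000); f=(-0.650000, -0.310800) → (0.941000, -0.730808)
0.260000: (0.941000, -0.730808); f=(-0.702208, -0.523480) → (0.758426, -0.866913)
0.520000: (0.758426, -0.866913); f=(-0.809713, -0.732359) → (0.547901, -1.057326)
(p(0.78), q(0.78)) ≈ (0.5479, -1.0573)

0.5479, -1.0573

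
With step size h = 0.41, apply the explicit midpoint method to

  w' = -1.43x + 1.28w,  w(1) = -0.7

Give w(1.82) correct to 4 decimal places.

-4.5289

Midpoint: k1 = f(x_n, w_n); k2 = f(x_n + h/2, w_n + (h/2)·k1); w_{n+1} = w_n + h·k2.
x=1.000000, w=-0.700000:
  k1 = f(1.000000, -0.700000) = -2.326000
  k2 = f(1.205000, -1.176830) = -3.229492
  w ← -0.700000 + 0.41·(-3.229492) = -2.024092
x=1.410000, w=-2.024092:
  k1 = f(1.410000, -2.024092) = -4.607138
  k2 = f(1.615000, -2.968555) = -6.109201
  w ← -2.024092 + 0.41·(-6.109201) = -4.528864
w(1.82) ≈ -4.5289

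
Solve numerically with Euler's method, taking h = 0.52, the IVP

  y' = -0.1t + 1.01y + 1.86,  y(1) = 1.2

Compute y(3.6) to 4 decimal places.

Euler: y_{n+1} = y_n + h·f(t_n, y_n).
t=1.000000, y=1.200000: f=2.972000 → y ← 1.200000 + 0.52·2.972000 = 2.745440
t=1.520000, y=2.745440: f=4.480894 → y ← 2.745440 + 0.52·4.480894 = 5.075505
t=2.040000, y=5.075505: f=6.782260 → y ← 5.075505 + 0.52·6.782260 = 8.602280
t=2.560000, y=8.602280: f=10.292303 → y ← 8.602280 + 0.52·10.292303 = 13.954278
t=3.080000, y=13.954278: f=15.645821 → y ← 13.954278 + 0.52·15.645821 = 22.090105
y(3.6) ≈ 22.0901

22.0901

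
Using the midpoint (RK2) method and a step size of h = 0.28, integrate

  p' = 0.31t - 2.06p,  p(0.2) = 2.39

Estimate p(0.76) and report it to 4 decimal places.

Midpoint: k1 = f(t_n, p_n); k2 = f(t_n + h/2, p_n + (h/2)·k1); p_{n+1} = p_n + h·k2.
t=0.200000, p=2.390000:
  k1 = f(0.200000, 2.390000) = -4.861400
  k2 = f(0.340000, 1.709404) = -3.415972
  p ← 2.390000 + 0.28·(-3.415972) = 1.433528
t=0.480000, p=1.433528:
  k1 = f(0.480000, 1.433528) = -2.804267
  k2 = f(0.620000, 1.040930) = -1.952117
  p ← 1.433528 + 0.28·(-1.952117) = 0.886935
p(0.76) ≈ 0.8869

0.8869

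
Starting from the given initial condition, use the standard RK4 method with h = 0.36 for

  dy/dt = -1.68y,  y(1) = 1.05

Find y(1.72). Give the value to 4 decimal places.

RK4: k1 = f(t_n, y_n); k2 = f(t_n + h/2, y_n + (h/2)·k1); k3 = f(t_n + h/2, y_n + (h/2)·k2); k4 = f(t_n + h, y_n + h·k3); y_{n+1} = y_n + (h/6)·(k1 + 2k2 + 2k3 + k4).
t=1.000000, y=1.050000:
  k1 = f(1.000000, 1.050000) = -1.764000
  k2 = f(1.180000, 0.732480) = -1.230566
  k3 = f(1.180000, 0.828498) = -1.391877
  k4 = f(1.360000, 0.548924) = -0.922193
  y ← 1.050000 + (0.36/6)·(k1 + 2k2 + 2k3 + k4) = 0.574135
t=1.360000, y=0.574135:
  k1 = f(1.360000, 0.574135) = -0.964547
  k2 = f(1.540000, 0.400517) = -0.672868
  k3 = f(1.540000, 0.453019) = -0.761072
  k4 = f(1.720000, 0.300149) = -0.504251
  y ← 0.574135 + (0.36/6)·(k1 + 2k2 + 2k3 + k4) = 0.313935
y(1.72) ≈ 0.3139

0.3139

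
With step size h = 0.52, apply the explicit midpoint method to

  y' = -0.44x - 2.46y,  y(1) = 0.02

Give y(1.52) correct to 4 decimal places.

Midpoint: k1 = f(x_n, y_n); k2 = f(x_n + h/2, y_n + (h/2)·k1); y_{n+1} = y_n + h·k2.
x=1.000000, y=0.020000:
  k1 = f(1.000000, 0.020000) = -0.489200
  k2 = f(1.260000, -0.107192) = -0.290708
  y ← 0.020000 + 0.52·(-0.290708) = -0.131168
y(1.52) ≈ -0.1312

-0.1312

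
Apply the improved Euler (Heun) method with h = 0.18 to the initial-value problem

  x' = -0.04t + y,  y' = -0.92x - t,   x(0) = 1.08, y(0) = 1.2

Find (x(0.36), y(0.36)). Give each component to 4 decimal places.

Heun on (x,y): k1 = f(t_n, state_n); k2 = f(t_n + h, state_n + h·k1); state_{n+1} = state_n + (h/2)·(k1 + k2).
0.000000: (1.080000, 1.200000)
  k1 = (1.200000, -0.993600)
  predictor → (1.296000, 1.021152)
  k2 = (1.013952, -1.372320)
  → (1.279256, 0.987067)
0.180000: (1.279256, 0.987067)
  k1 = (0.979867, -1.356915)
  predictor → (1.455632, 0.742822)
  k2 = (0.728422, -1.699181)
  → (1.433002, 0.712019)
(x(0.36), y(0.36)) ≈ (1.4330, 0.7120)

1.4330, 0.7120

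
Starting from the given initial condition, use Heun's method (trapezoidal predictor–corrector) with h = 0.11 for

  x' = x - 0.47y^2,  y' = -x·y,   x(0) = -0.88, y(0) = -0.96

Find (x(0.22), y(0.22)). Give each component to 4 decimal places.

Heun on (x,y): k1 = f(t_n, state_n); k2 = f(t_n + h, state_n + h·k1); state_{n+1} = state_n + (h/2)·(k1 + k2).
0.000000: (-0.880000, -0.960000)
  k1 = (-1.313152, -0.844800)
  predictor → (-1.024447, -1.052928)
  k2 = (-1.545516, -1.078669)
  → (-1.037227, -1.065791)
0.110000: (-1.037227, -1.065791)
  k1 = (-1.571104, -1.105467)
  predictor → (-1.210048, -1.187392)
  k2 = (-1.872701, -1.436802)
  → (-1.226636, -1.205616)
(x(0.22), y(0.22)) ≈ (-1.2266, -1.2056)

-1.2266, -1.2056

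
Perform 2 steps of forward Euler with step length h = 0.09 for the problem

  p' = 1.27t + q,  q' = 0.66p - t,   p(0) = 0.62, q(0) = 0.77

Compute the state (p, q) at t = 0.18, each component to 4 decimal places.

0.7722, 0.8397

Euler on (p,q): p_{n+1} = p_n + h·p', q_{n+1} = q_n + h·q'.
0.000000: (0.620000, 0.770000); f=(0.770000, 0.409200) → (0.689300, 0.806828)
0.090000: (0.689300, 0.806828); f=(0.921128, 0.364938) → (0.772202, 0.839672)
(p(0.18), q(0.18)) ≈ (0.7722, 0.8397)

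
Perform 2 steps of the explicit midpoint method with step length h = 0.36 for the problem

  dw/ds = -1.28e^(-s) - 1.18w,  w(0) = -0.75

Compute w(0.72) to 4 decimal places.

Midpoint: k1 = f(s_n, w_n); k2 = f(s_n + h/2, w_n + (h/2)·k1); w_{n+1} = w_n + h·k2.
s=0.000000, w=-0.750000:
  k1 = f(0.000000, -0.750000) = -0.395000
  k2 = f(0.180000, -0.821100) = -0.100248
  w ← -0.750000 + 0.36·(-0.100248) = -0.786089
s=0.360000, w=-0.786089:
  k1 = f(0.360000, -0.786089) = 0.034560
  k2 = f(0.540000, -0.779869) = 0.174327
  w ← -0.786089 + 0.36·0.174327 = -0.723331
w(0.72) ≈ -0.7233

-0.7233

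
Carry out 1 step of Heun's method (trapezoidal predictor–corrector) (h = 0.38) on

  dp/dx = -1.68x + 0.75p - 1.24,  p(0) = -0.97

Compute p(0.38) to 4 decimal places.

-1.9455

Heun: k1 = f(x_n, p_n); k2 = f(x_n + h, p_n + h·k1); p_{n+1} = p_n + (h/2)·(k1 + k2).
x=0.000000, p=-0.970000:
  k1 = f(0.000000, -0.970000) = -1.967500
  k2 = f(0.380000, -1.717650) = -3.166638
  p ← -0.970000 + (0.38/2)·(-1.967500 + (-3.166638)) = -1.945486
p(0.38) ≈ -1.9455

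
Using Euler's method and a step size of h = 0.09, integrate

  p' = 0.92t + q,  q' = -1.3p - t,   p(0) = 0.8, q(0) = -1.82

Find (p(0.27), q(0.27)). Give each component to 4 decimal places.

Euler on (p,q): p_{n+1} = p_n + h·p', q_{n+1} = q_n + h·q'.
0.000000: (0.800000, -1.820000); f=(-1.820000, -1.040000) → (0.636200, -1.913600)
0.090000: (0.636200, -1.913600); f=(-1.830800, -0.917060) → (0.471428, -1.996135)
0.180000: (0.471428, -1.996135); f=(-1.830535, -0.792856) → (0.306680, -2.067492)
(p(0.27), q(0.27)) ≈ (0.3067, -2.0675)

0.3067, -2.0675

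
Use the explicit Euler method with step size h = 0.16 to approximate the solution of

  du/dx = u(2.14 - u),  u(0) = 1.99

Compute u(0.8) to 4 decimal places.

Euler: u_{n+1} = u_n + h·f(x_n, u_n).
x=0.000000, u=1.990000: f=0.298500 → u ← 1.990000 + 0.16·0.298500 = 2.037760
x=0.160000, u=2.037760: f=0.208341 → u ← 2.037760 + 0.16·0.208341 = 2.071094
x=0.320000, u=2.071094: f=0.142710 → u ← 2.071094 + 0.16·0.142710 = 2.093928
x=0.480000, u=2.093928: f=0.096471 → u ← 2.093928 + 0.16·0.096471 = 2.109363
x=0.640000, u=2.109363: f=0.064624 → u ← 2.109363 + 0.16·0.064624 = 2.119703
u(0.8) ≈ 2.1197

2.1197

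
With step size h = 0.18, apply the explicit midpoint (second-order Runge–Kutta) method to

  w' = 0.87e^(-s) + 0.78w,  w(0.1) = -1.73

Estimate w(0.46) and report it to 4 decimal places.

Midpoint: k1 = f(s_n, w_n); k2 = f(s_n + h/2, w_n + (h/2)·k1); w_{n+1} = w_n + h·k2.
s=0.100000, w=-1.730000:
  k1 = f(0.100000, -1.730000) = -0.562191
  k2 = f(0.190000, -1.780597) = -0.669411
  w ← -1.730000 + 0.18·(-0.669411) = -1.850494
s=0.280000, w=-1.850494:
  k1 = f(0.280000, -1.850494) = -0.785854
  k2 = f(0.370000, -1.921221) = -0.897613
  w ← -1.850494 + 0.18·(-0.897613) = -2.012064
w(0.46) ≈ -2.0121

-2.0121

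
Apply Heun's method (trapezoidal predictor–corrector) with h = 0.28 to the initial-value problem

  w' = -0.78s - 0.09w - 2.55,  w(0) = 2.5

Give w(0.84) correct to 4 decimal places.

Heun: k1 = f(s_n, w_n); k2 = f(s_n + h, w_n + h·k1); w_{n+1} = w_n + (h/2)·(k1 + k2).
s=0.000000, w=2.500000:
  k1 = f(0.000000, 2.500000) = -2.775000
  k2 = f(0.280000, 1.723000) = -2.923470
  w ← 2.500000 + (0.28/2)·(-2.775000 + (-2.923470)) = 1.702214
s=0.280000, w=1.702214:
  k1 = f(0.280000, 1.702214) = -2.921599
  k2 = f(0.560000, 0.884166) = -3.066375
  w ← 1.702214 + (0.28/2)·(-2.921599 + (-3.066375)) = 0.863898
s=0.560000, w=0.863898:
  k1 = f(0.560000, 0.863898) = -3.064551
  k2 = f(0.840000, 0.005824) = -3.205724
  w ← 0.863898 + (0.28/2)·(-3.064551 + (-3.205724)) = -0.013941
w(0.84) ≈ -0.0139

-0.0139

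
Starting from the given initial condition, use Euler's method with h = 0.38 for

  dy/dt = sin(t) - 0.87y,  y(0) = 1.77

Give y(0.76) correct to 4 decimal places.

0.9341

Euler: y_{n+1} = y_n + h·f(t_n, y_n).
t=0.000000, y=1.770000: f=-1.539900 → y ← 1.770000 + 0.38·(-1.539900) = 1.184838
t=0.380000, y=1.184838: f=-0.659889 → y ← 1.184838 + 0.38·(-0.659889) = 0.934080
y(0.76) ≈ 0.9341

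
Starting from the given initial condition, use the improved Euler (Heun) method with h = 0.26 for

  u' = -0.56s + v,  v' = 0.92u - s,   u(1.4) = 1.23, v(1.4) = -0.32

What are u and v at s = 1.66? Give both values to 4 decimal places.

Heun on (u,v): k1 = f(s_n, state_n); k2 = f(s_n + h, state_n + h·k1); state_{n+1} = state_n + (h/2)·(k1 + k2).
1.400000: (1.230000, -0.320000)
  k1 = (-1.104000, -0.268400)
  predictor → (0.942960, -0.389784)
  k2 = (-1.319384, -0.792477)
  → (0.914960, -0.457914)
(u(1.66), v(1.66)) ≈ (0.9150, -0.4579)

0.9150, -0.4579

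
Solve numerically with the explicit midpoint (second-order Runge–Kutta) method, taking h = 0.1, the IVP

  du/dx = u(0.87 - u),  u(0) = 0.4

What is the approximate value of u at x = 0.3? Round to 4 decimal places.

Midpoint: k1 = f(x_n, u_n); k2 = f(x_n + h/2, u_n + (h/2)·k1); u_{n+1} = u_n + h·k2.
x=0.000000, u=0.400000:
  k1 = f(0.000000, 0.400000) = 0.188000
  k2 = f(0.050000, 0.409400) = 0.188570
  u ← 0.400000 + 0.1·0.188570 = 0.418857
x=0.100000, u=0.418857:
  k1 = f(0.100000, 0.418857) = 0.188964
  k2 = f(0.150000, 0.428305) = 0.189180
  u ← 0.418857 + 0.1·0.189180 = 0.437775
x=0.200000, u=0.437775:
  k1 = f(0.200000, 0.437775) = 0.189217
  k2 = f(0.250000, 0.447236) = 0.189075
  u ← 0.437775 + 0.1·0.189075 = 0.456683
u(0.3) ≈ 0.4567

0.4567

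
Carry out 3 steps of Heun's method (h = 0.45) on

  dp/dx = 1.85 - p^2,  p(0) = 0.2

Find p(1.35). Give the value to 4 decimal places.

Heun: k1 = f(x_n, p_n); k2 = f(x_n + h, p_n + h·k1); p_{n+1} = p_n + (h/2)·(k1 + k2).
x=0.000000, p=0.200000:
  k1 = f(0.000000, 0.200000) = 1.810000
  k2 = f(0.450000, 1.014500) = 0.820790
  p ← 0.200000 + (0.45/2)·(1.810000 + 0.820790) = 0.791928
x=0.450000, p=0.791928:
  k1 = f(0.450000, 0.791928) = 1.222851
  k2 = f(0.900000, 1.342210) = 0.048471
  p ← 0.791928 + (0.45/2)·(1.222851 + 0.048471) = 1.077975
x=0.900000, p=1.077975:
  k1 = f(0.900000, 1.077975) = 0.687970
  k2 = f(1.350000, 1.387561) = -0.075327
  p ← 1.077975 + (0.45/2)·(0.687970 + (-0.075327)) = 1.215820
p(1.35) ≈ 1.2158

1.2158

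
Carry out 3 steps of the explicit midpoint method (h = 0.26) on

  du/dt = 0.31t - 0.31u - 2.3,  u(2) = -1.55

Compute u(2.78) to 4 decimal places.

Midpoint: k1 = f(t_n, u_n); k2 = f(t_n + h/2, u_n + (h/2)·k1); u_{n+1} = u_n + h·k2.
t=2.000000, u=-1.550000:
  k1 = f(2.000000, -1.550000) = -1.199500
  k2 = f(2.130000, -1.705935) = -1.110860
  u ← -1.550000 + 0.26·(-1.110860) = -1.838824
t=2.260000, u=-1.838824:
  k1 = f(2.260000, -1.838824) = -1.029365
  k2 = f(2.390000, -1.972641) = -0.947581
  u ← -1.838824 + 0.26·(-0.947581) = -2.085195
t=2.520000, u=-2.085195:
  k1 = f(2.520000, -2.085195) = -0.872390
  k2 = f(2.650000, -2.198605) = -0.796932
  u ← -2.085195 + 0.26·(-0.796932) = -2.292397
u(2.78) ≈ -2.2924

-2.2924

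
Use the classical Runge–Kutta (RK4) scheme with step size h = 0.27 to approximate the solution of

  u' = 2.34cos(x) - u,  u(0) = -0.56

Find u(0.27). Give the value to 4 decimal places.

RK4: k1 = f(x_n, u_n); k2 = f(x_n + h/2, u_n + (h/2)·k1); k3 = f(x_n + h/2, u_n + (h/2)·k2); k4 = f(x_n + h, u_n + h·k3); u_{n+1} = u_n + (h/6)·(k1 + 2k2 + 2k3 + k4).
x=0.000000, u=-0.560000:
  k1 = f(0.000000, -0.560000) = 2.900000
  k2 = f(0.135000, -0.168500) = 2.487209
  k3 = f(0.135000, -0.224227) = 2.542936
  k4 = f(0.270000, 0.126593) = 2.128631
  u ← -0.560000 + (0.27/6)·(k1 + 2k2 + 2k3 + k4) = 0.119001
u(0.27) ≈ 0.1190

0.1190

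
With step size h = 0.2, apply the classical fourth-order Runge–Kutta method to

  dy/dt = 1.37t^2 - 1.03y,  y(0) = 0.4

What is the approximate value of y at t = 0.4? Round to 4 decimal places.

0.2914

RK4: k1 = f(t_n, y_n); k2 = f(t_n + h/2, y_n + (h/2)·k1); k3 = f(t_n + h/2, y_n + (h/2)·k2); k4 = f(t_n + h, y_n + h·k3); y_{n+1} = y_n + (h/6)·(k1 + 2k2 + 2k3 + k4).
t=0.000000, y=0.400000:
  k1 = f(0.000000, 0.400000) = -0.412000
  k2 = f(0.100000, 0.358800) = -0.355864
  k3 = f(0.100000, 0.364414) = -0.361646
  k4 = f(0.200000, 0.327671) = -0.282701
  y ← 0.400000 + (0.2/6)·(k1 + 2k2 + 2k3 + k4) = 0.329009
t=0.200000, y=0.329009:
  k1 = f(0.200000, 0.329009) = -0.284080
  k2 = f(0.300000, 0.300601) = -0.186319
  k3 = f(0.300000, 0.310377) = -0.196389
  k4 = f(0.400000, 0.289732) = -0.079224
  y ← 0.329009 + (0.2/6)·(k1 + 2k2 + 2k3 + k4) = 0.291385
y(0.4) ≈ 0.2914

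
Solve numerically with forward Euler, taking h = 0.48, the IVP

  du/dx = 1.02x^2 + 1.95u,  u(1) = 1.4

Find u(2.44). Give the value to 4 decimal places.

15.9510

Euler: u_{n+1} = u_n + h·f(x_n, u_n).
x=1.000000, u=1.400000: f=3.750000 → u ← 1.400000 + 0.48·3.750000 = 3.200000
x=1.480000, u=3.200000: f=8.474208 → u ← 3.200000 + 0.48·8.474208 = 7.267620
x=1.960000, u=7.267620: f=18.090291 → u ← 7.267620 + 0.48·18.090291 = 15.950959
u(2.44) ≈ 15.9510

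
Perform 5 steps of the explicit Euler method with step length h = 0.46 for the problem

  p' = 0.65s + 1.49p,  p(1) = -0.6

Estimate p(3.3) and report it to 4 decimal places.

Euler: p_{n+1} = p_n + h·f(s_n, p_n).
s=1.000000, p=-0.600000: f=-0.244000 → p ← -0.600000 + 0.46·(-0.244000) = -0.712240
s=1.460000, p=-0.712240: f=-0.112238 → p ← -0.712240 + 0.46·(-0.112238) = -0.763869
s=1.920000, p=-0.763869: f=0.109835 → p ← -0.763869 + 0.46·0.109835 = -0.713345
s=2.380000, p=-0.713345: f=0.484115 → p ← -0.713345 + 0.46·0.484115 = -0.490652
s=2.840000, p=-0.490652: f=1.114928 → p ← -0.490652 + 0.46·1.114928 = 0.022215
p(3.3) ≈ 0.0222

0.0222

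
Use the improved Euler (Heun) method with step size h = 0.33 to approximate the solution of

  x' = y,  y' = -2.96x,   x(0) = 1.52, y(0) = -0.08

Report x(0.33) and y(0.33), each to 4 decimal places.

Heun on (x,y): k1 = f(t_n, state_n); k2 = f(t_n + h, state_n + h·k1); state_{n+1} = state_n + (h/2)·(k1 + k2).
0.000000: (1.520000, -0.080000)
  k1 = (-0.080000, -4.499200)
  predictor → (1.493600, -1.564736)
  k2 = (-1.564736, -4.421056)
  → (1.248619, -1.551842)
(x(0.33), y(0.33)) ≈ (1.2486, -1.5518)

1.2486, -1.5518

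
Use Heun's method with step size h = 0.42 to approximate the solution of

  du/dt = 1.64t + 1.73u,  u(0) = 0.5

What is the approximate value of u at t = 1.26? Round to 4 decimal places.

Heun: k1 = f(t_n, u_n); k2 = f(t_n + h, u_n + h·k1); u_{n+1} = u_n + (h/2)·(k1 + k2).
t=0.000000, u=0.500000:
  k1 = f(0.000000, 0.500000) = 0.865000
  k2 = f(0.420000, 0.863300) = 2.182309
  u ← 0.500000 + (0.42/2)·(0.865000 + 2.182309) = 1.139935
t=0.420000, u=1.139935:
  k1 = f(0.420000, 1.139935) = 2.660887
  k2 = f(0.840000, 2.257508) = 5.283088
  u ← 1.139935 + (0.42/2)·(2.660887 + 5.283088) = 2.808170
t=0.840000, u=2.808170:
  k1 = f(0.840000, 2.808170) = 6.235734
  k2 = f(1.260000, 5.427178) = 11.455418
  u ← 2.808170 + (0.42/2)·(6.235734 + 11.455418) = 6.523312
u(1.26) ≈ 6.5233

6.5233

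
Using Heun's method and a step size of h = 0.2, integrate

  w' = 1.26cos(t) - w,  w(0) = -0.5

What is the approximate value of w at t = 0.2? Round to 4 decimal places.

Heun: k1 = f(t_n, w_n); k2 = f(t_n + h, w_n + h·k1); w_{n+1} = w_n + (h/2)·(k1 + k2).
t=0.000000, w=-0.500000:
  k1 = f(0.000000, -0.500000) = 1.760000
  k2 = f(0.200000, -0.148000) = 1.382884
  w ← -0.500000 + (0.2/2)·(1.760000 + 1.382884) = -0.185712
w(0.2) ≈ -0.1857

-0.1857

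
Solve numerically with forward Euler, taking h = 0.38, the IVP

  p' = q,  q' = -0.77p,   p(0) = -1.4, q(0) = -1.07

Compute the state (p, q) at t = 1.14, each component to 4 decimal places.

-2.1076, 0.4703

Euler on (p,q): p_{n+1} = p_n + h·p', q_{n+1} = q_n + h·q'.
0.000000: (-1.400000, -1.070000); f=(-1.070000, 1.078000) → (-1.806600, -0.660360)
0.380000: (-1.806600, -0.660360); f=(-0.660360, 1.391082) → (-2.057537, -0.131749)
0.760000: (-2.057537, -0.131749); f=(-0.131749, 1.584303) → (-2.107601, 0.470286)
(p(1.14), q(1.14)) ≈ (-2.1076, 0.4703)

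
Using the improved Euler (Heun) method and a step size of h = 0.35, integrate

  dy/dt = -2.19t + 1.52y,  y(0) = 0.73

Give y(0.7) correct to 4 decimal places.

1.3462

Heun: k1 = f(t_n, y_n); k2 = f(t_n + h, y_n + h·k1); y_{n+1} = y_n + (h/2)·(k1 + k2).
t=0.000000, y=0.730000:
  k1 = f(0.000000, 0.730000) = 1.109600
  k2 = f(0.350000, 1.118360) = 0.933407
  y ← 0.730000 + (0.35/2)·(1.109600 + 0.933407) = 1.087526
t=0.350000, y=1.087526:
  k1 = f(0.350000, 1.087526) = 0.886540
  k2 = f(0.700000, 1.397815) = 0.591679
  y ← 1.087526 + (0.35/2)·(0.886540 + 0.591679) = 1.346215
y(0.7) ≈ 1.3462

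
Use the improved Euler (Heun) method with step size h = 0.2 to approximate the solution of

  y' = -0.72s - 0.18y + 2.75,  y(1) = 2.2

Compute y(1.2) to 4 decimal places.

Heun: k1 = f(s_n, y_n); k2 = f(s_n + h, y_n + h·k1); y_{n+1} = y_n + (h/2)·(k1 + k2).
s=1.000000, y=2.200000:
  k1 = f(1.000000, 2.200000) = 1.634000
  k2 = f(1.200000, 2.526800) = 1.431176
  y ← 2.200000 + (0.2/2)·(1.634000 + 1.431176) = 2.506518
y(1.2) ≈ 2.5065

2.5065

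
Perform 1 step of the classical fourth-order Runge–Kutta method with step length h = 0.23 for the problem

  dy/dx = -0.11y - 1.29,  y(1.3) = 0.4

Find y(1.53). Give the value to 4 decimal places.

0.0970

RK4: k1 = f(x_n, y_n); k2 = f(x_n + h/2, y_n + (h/2)·k1); k3 = f(x_n + h/2, y_n + (h/2)·k2); k4 = f(x_n + h, y_n + h·k3); y_{n+1} = y_n + (h/6)·(k1 + 2k2 + 2k3 + k4).
x=1.300000, y=0.400000:
  k1 = f(1.300000, 0.400000) = -1.334000
  k2 = f(1.415000, 0.246590) = -1.317125
  k3 = f(1.415000, 0.248531) = -1.317338
  k4 = f(1.530000, 0.097012) = -1.300671
  y ← 0.400000 + (0.23/6)·(k1 + 2k2 + 2k3 + k4) = 0.097029
y(1.53) ≈ 0.0970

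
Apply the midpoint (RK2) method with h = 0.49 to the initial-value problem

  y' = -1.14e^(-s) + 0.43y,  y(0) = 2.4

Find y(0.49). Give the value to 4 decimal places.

Midpoint: k1 = f(s_n, y_n); k2 = f(s_n + h/2, y_n + (h/2)·k1); y_{n+1} = y_n + h·k2.
s=0.000000, y=2.400000:
  k1 = f(0.000000, 2.400000) = -0.108000
  k2 = f(0.245000, 2.373540) = 0.128339
  y ← 2.400000 + 0.49·0.128339 = 2.462886
y(0.49) ≈ 2.4629

2.4629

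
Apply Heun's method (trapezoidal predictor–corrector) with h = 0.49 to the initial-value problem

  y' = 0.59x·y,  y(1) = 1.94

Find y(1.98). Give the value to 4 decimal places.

4.4831

Heun: k1 = f(x_n, y_n); k2 = f(x_n + h, y_n + h·k1); y_{n+1} = y_n + (h/2)·(k1 + k2).
x=1.000000, y=1.940000:
  k1 = f(1.000000, 1.940000) = 1.144600
  k2 = f(1.490000, 2.500854) = 2.198501
  y ← 1.940000 + (0.49/2)·(1.144600 + 2.198501) = 2.759060
x=1.490000, y=2.759060:
  k1 = f(1.490000, 2.759060) = 2.425489
  k2 = f(1.980000, 3.947549) = 4.611527
  y ← 2.759060 + (0.49/2)·(2.425489 + 4.611527) = 4.483129
y(1.98) ≈ 4.4831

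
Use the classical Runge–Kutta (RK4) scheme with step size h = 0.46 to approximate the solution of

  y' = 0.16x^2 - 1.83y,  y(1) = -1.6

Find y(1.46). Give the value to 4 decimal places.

-0.6143

RK4: k1 = f(x_n, y_n); k2 = f(x_n + h/2, y_n + (h/2)·k1); k3 = f(x_n + h/2, y_n + (h/2)·k2); k4 = f(x_n + h, y_n + h·k3); y_{n+1} = y_n + (h/6)·(k1 + 2k2 + 2k3 + k4).
x=1.000000, y=-1.600000:
  k1 = f(1.000000, -1.600000) = 3.088000
  k2 = f(1.230000, -0.889760) = 1.870325
  k3 = f(1.230000, -1.169825) = 2.382844
  k4 = f(1.460000, -0.503892) = 1.263178
  y ← -1.600000 + (0.46/6)·(k1 + 2k2 + 2k3 + k4) = -0.614257
y(1.46) ≈ -0.6143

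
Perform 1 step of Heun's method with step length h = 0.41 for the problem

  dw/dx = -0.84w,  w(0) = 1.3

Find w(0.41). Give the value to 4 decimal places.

0.9294

Heun: k1 = f(x_n, w_n); k2 = f(x_n + h, w_n + h·k1); w_{n+1} = w_n + (h/2)·(k1 + k2).
x=0.000000, w=1.300000:
  k1 = f(0.000000, 1.300000) = -1.092000
  k2 = f(0.410000, 0.852280) = -0.715915
  w ← 1.300000 + (0.41/2)·(-1.092000 + (-0.715915)) = 0.929377
w(0.41) ≈ 0.9294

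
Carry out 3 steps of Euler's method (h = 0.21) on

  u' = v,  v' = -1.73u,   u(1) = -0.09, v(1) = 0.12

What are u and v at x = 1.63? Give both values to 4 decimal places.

Euler on (u,v): u_{n+1} = u_n + h·u', v_{n+1} = v_n + h·v'.
1.000000: (-0.090000, 0.120000); f=(0.120000, 0.155700) → (-0.064800, 0.152697)
1.210000: (-0.064800, 0.152697); f=(0.152697, 0.112104) → (-0.032734, 0.176239)
1.420000: (-0.032734, 0.176239); f=(0.176239, 0.056629) → (0.004277, 0.188131)
(u(1.63), v(1.63)) ≈ (0.0043, 0.1881)

0.0043, 0.1881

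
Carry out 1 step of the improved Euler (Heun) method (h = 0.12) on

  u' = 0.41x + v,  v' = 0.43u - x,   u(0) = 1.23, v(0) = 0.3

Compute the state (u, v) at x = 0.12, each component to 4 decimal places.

1.2728, 0.3572

Heun on (u,v): k1 = f(x_n, state_n); k2 = f(x_n + h, state_n + h·k1); state_{n+1} = state_n + (h/2)·(k1 + k2).
0.000000: (1.230000, 0.300000)
  k1 = (0.300000, 0.528900)
  predictor → (1.266000, 0.363468)
  k2 = (0.412668, 0.424380)
  → (1.272760, 0.357197)
(u(0.12), v(0.12)) ≈ (1.2728, 0.3572)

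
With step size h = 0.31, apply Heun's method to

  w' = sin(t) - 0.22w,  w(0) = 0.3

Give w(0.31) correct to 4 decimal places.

0.3275

Heun: k1 = f(t_n, w_n); k2 = f(t_n + h, w_n + h·k1); w_{n+1} = w_n + (h/2)·(k1 + k2).
t=0.000000, w=0.300000:
  k1 = f(0.000000, 0.300000) = -0.066000
  k2 = f(0.310000, 0.279540) = 0.243560
  w ← 0.300000 + (0.31/2)·(-0.066000 + 0.243560) = 0.327522
w(0.31) ≈ 0.3275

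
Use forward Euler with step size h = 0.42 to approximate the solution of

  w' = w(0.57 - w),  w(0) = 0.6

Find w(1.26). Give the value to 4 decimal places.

Euler: w_{n+1} = w_n + h·f(s_n, w_n).
s=0.000000, w=0.600000: f=-0.018000 → w ← 0.600000 + 0.42·(-0.018000) = 0.592440
s=0.420000, w=0.592440: f=-0.013294 → w ← 0.592440 + 0.42·(-0.013294) = 0.586856
s=0.840000, w=0.586856: f=-0.009892 → w ← 0.586856 + 0.42·(-0.009892) = 0.582702
w(1.26) ≈ 0.5827

0.5827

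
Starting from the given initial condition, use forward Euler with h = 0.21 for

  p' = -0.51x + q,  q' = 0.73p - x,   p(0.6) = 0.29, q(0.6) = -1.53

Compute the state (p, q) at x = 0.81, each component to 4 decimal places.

Euler on (p,q): p_{n+1} = p_n + h·p', q_{n+1} = q_n + h·q'.
0.600000: (0.290000, -1.530000); f=(-1.836000, -0.388300) → (-0.095560, -1.611543)
(p(0.81), q(0.81)) ≈ (-0.0956, -1.6115)

-0.0956, -1.6115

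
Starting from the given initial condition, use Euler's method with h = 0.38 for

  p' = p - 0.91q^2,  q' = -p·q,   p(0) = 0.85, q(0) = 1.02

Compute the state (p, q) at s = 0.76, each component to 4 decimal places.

0.9574, 0.4771

Euler on (p,q): p_{n+1} = p_n + h·p', q_{n+1} = q_n + h·q'.
0.000000: (0.850000, 1.020000); f=(-0.096764, -0.867000) → (0.813230, 0.690540)
0.380000: (0.813230, 0.690540); f=(0.379300, -0.561568) → (0.957364, 0.477144)
(p(0.76), q(0.76)) ≈ (0.9574, 0.4771)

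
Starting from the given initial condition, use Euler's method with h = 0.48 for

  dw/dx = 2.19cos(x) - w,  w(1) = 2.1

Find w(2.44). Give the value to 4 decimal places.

Euler: w_{n+1} = w_n + h·f(x_n, w_n).
x=1.000000, w=2.100000: f=-0.916738 → w ← 2.100000 + 0.48·(-0.916738) = 1.659966
x=1.480000, w=1.659966: f=-1.461395 → w ← 1.659966 + 0.48·(-1.461395) = 0.958496
x=1.960000, w=0.958496: f=-1.789496 → w ← 0.958496 + 0.48·(-1.789496) = 0.099538
w(2.44) ≈ 0.0995

0.0995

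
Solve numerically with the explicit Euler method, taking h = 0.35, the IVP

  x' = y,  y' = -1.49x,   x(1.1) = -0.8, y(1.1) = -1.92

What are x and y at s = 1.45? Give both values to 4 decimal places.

-1.4720, -1.5028

Euler on (x,y): x_{n+1} = x_n + h·x', y_{n+1} = y_n + h·y'.
1.100000: (-0.800000, -1.920000); f=(-1.920000, 1.192000) → (-1.472000, -1.502800)
(x(1.45), y(1.45)) ≈ (-1.4720, -1.5028)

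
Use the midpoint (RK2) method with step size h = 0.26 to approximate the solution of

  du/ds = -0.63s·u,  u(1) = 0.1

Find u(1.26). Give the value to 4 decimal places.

0.0830

Midpoint: k1 = f(s_n, u_n); k2 = f(s_n + h/2, u_n + (h/2)·k1); u_{n+1} = u_n + h·k2.
s=1.000000, u=0.100000:
  k1 = f(1.000000, 0.100000) = -0.063000
  k2 = f(1.130000, 0.091810) = -0.065360
  u ← 0.100000 + 0.26·(-0.065360) = 0.083007
u(1.26) ≈ 0.0830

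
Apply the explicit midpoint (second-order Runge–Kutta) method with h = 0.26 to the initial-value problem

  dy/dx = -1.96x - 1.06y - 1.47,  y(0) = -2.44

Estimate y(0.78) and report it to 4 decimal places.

-2.3243

Midpoint: k1 = f(x_n, y_n); k2 = f(x_n + h/2, y_n + (h/2)·k1); y_{n+1} = y_n + h·k2.
x=0.000000, y=-2.440000:
  k1 = f(0.000000, -2.440000) = 1.116400
  k2 = f(0.130000, -2.294868) = 0.707760
  y ← -2.440000 + 0.26·0.707760 = -2.255982
x=0.260000, y=-2.255982:
  k1 = f(0.260000, -2.255982) = 0.411741
  k2 = f(0.390000, -2.202456) = 0.100203
  y ← -2.255982 + 0.26·0.100203 = -2.229930
x=0.520000, y=-2.229930:
  k1 = f(0.520000, -2.229930) = -0.125475
  k2 = f(0.650000, -2.246241) = -0.362984
  y ← -2.229930 + 0.26·(-0.362984) = -2.324305
y(0.78) ≈ -2.3243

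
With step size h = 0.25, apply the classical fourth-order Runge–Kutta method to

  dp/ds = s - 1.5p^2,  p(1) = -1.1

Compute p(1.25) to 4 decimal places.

RK4: k1 = f(s_n, p_n); k2 = f(s_n + h/2, p_n + (h/2)·k1); k3 = f(s_n + h/2, p_n + (h/2)·k2); k4 = f(s_n + h, p_n + h·k3); p_{n+1} = p_n + (h/6)·(k1 + 2k2 + 2k3 + k4).
s=1.000000, p=-1.100000:
  k1 = f(1.000000, -1.100000) = -0.815000
  k2 = f(1.125000, -1.201875) = -1.041755
  k3 = f(1.125000, -1.230219) = -1.145160
  k4 = f(1.250000, -1.386290) = -1.632700
  p ← -1.100000 + (0.25/6)·(k1 + 2k2 + 2k3 + k4) = -1.384230
p(1.25) ≈ -1.3842

-1.3842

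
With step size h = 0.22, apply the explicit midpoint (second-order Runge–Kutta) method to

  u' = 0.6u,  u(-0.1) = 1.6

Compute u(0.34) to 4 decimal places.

Midpoint: k1 = f(t_n, u_n); k2 = f(t_n + h/2, u_n + (h/2)·k1); u_{n+1} = u_n + h·k2.
t=-0.100000, u=1.600000:
  k1 = f(-0.100000, 1.600000) = 0.960000
  k2 = f(0.010000, 1.705600) = 1.023360
  u ← 1.600000 + 0.22·1.023360 = 1.825139
t=0.120000, u=1.825139:
  k1 = f(0.120000, 1.825139) = 1.095084
  k2 = f(0.230000, 1.945598) = 1.167359
  u ← 1.825139 + 0.22·1.167359 = 2.081958
u(0.34) ≈ 2.0820

2.0820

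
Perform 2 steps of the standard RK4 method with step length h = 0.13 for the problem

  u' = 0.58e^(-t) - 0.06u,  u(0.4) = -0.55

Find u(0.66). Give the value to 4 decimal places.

RK4: k1 = f(t_n, u_n); k2 = f(t_n + h/2, u_n + (h/2)·k1); k3 = f(t_n + h/2, u_n + (h/2)·k2); k4 = f(t_n + h, u_n + h·k3); u_{n+1} = u_n + (h/6)·(k1 + 2k2 + 2k3 + k4).
t=0.400000, u=-0.550000:
  k1 = f(0.400000, -0.550000) = 0.421786
  k2 = f(0.465000, -0.522584) = 0.395673
  k3 = f(0.465000, -0.524281) = 0.395775
  k4 = f(0.530000, -0.498549) = 0.371304
  u ← -0.550000 + (0.13/6)·(k1 + 2k2 + 2k3 + k4) = -0.498520
t=0.530000, u=-0.498520:
  k1 = f(0.530000, -0.498520) = 0.371302
  k2 = f(0.595000, -0.474386) = 0.348369
  k3 = f(0.595000, -0.475876) = 0.348459
  k4 = f(0.660000, -0.453221) = 0.326967
  u ← -0.498520 + (0.13/6)·(k1 + 2k2 + 2k3 + k4) = -0.453195
u(0.66) ≈ -0.4532

-0.4532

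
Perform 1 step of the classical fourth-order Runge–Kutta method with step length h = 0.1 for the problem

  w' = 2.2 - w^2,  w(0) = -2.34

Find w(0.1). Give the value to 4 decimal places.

-2.7635

RK4: k1 = f(t_n, w_n); k2 = f(t_n + h/2, w_n + (h/2)·k1); k3 = f(t_n + h/2, w_n + (h/2)·k2); k4 = f(t_n + h, w_n + h·k3); w_{n+1} = w_n + (h/6)·(k1 + 2k2 + 2k3 + k4).
t=0.000000, w=-2.340000:
  k1 = f(0.000000, -2.340000) = -3.275600
  k2 = f(0.050000, -2.503780) = -4.068914
  k3 = f(0.050000, -2.543446) = -4.269116
  k4 = f(0.100000, -2.766912) = -5.455800
  w ← -2.340000 + (0.1/6)·(k1 + 2k2 + 2k3 + k4) = -2.763458
w(0.1) ≈ -2.7635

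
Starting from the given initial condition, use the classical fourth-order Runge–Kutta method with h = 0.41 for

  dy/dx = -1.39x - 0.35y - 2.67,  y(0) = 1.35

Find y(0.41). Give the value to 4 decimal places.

RK4: k1 = f(x_n, y_n); k2 = f(x_n + h/2, y_n + (h/2)·k1); k3 = f(x_n + h/2, y_n + (h/2)·k2); k4 = f(x_n + h, y_n + h·k3); y_{n+1} = y_n + (h/6)·(k1 + 2k2 + 2k3 + k4).
x=0.000000, y=1.350000:
  k1 = f(0.000000, 1.350000) = -3.142500
  k2 = f(0.205000, 0.705788) = -3.201976
  k3 = f(0.205000, 0.693595) = -3.197708
  k4 = f(0.410000, 0.038940) = -3.253529
  y ← 1.350000 + (0.41/6)·(k1 + 2k2 + 2k3 + k4) = 0.038315
y(0.41) ≈ 0.0383

0.0383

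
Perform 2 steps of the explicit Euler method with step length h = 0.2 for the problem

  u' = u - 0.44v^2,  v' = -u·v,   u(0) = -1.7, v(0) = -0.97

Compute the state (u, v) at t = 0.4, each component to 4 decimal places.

Euler on (u,v): u_{n+1} = u_n + h·u', v_{n+1} = v_n + h·v'.
0.000000: (-1.700000, -0.970000); f=(-2.113996, -1.649000) → (-2.122799, -1.299800)
0.200000: (-2.122799, -1.299800); f=(-2.866170, -2.759214) → (-2.696033, -1.851643)
(u(0.4), v(0.4)) ≈ (-2.6960, -1.8516)

-2.6960, -1.8516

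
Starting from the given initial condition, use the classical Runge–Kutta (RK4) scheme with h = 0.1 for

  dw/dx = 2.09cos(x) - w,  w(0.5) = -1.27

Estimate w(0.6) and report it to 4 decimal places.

-0.9797

RK4: k1 = f(x_n, w_n); k2 = f(x_n + h/2, w_n + (h/2)·k1); k3 = f(x_n + h/2, w_n + (h/2)·k2); k4 = f(x_n + h, w_n + h·k3); w_{n+1} = w_n + (h/6)·(k1 + 2k2 + 2k3 + k4).
x=0.500000, w=-1.270000:
  k1 = f(0.500000, -1.270000) = 3.104148
  k2 = f(0.550000, -1.114793) = 2.896569
  k3 = f(0.550000, -1.125172) = 2.906948
  k4 = f(0.600000, -0.979305) = 2.704257
  w ← -1.270000 + (0.1/6)·(k1 + 2k2 + 2k3 + k4) = -0.979743
w(0.6) ≈ -0.9797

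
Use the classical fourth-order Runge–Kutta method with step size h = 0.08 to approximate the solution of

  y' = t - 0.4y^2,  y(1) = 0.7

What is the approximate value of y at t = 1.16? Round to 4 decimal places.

0.8351

RK4: k1 = f(t_n, y_n); k2 = f(t_n + h/2, y_n + (h/2)·k1); k3 = f(t_n + h/2, y_n + (h/2)·k2); k4 = f(t_n + h, y_n + h·k3); y_{n+1} = y_n + (h/6)·(k1 + 2k2 + 2k3 + k4).
t=1.000000, y=0.700000:
  k1 = f(1.000000, 0.700000) = 0.804000
  k2 = f(1.040000, 0.732160) = 0.825577
  k3 = f(1.040000, 0.733023) = 0.825071
  k4 = f(1.080000, 0.766006) = 0.845294
  y ← 0.700000 + (0.08/6)·(k1 + 2k2 + 2k3 + k4) = 0.766008
t=1.080000, y=0.766008:
  k1 = f(1.080000, 0.766008) = 0.845293
  k2 = f(1.120000, 0.799820) = 0.864115
  k3 = f(1.120000, 0.800572) = 0.863633
  k4 = f(1.160000, 0.835099) = 0.881044
  y ← 0.766008 + (0.08/6)·(k1 + 2k2 + 2k3 + k4) = 0.835099
y(1.16) ≈ 0.8351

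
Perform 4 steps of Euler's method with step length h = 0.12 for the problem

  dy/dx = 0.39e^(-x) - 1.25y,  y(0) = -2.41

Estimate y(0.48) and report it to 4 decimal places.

-1.1354

Euler: y_{n+1} = y_n + h·f(x_n, y_n).
x=0.000000, y=-2.410000: f=3.402500 → y ← -2.410000 + 0.12·3.402500 = -2.001700
x=0.120000, y=-2.001700: f=2.848024 → y ← -2.001700 + 0.12·2.848024 = -1.659937
x=0.240000, y=-1.659937: f=2.381706 → y ← -1.659937 + 0.12·2.381706 = -1.374132
x=0.360000, y=-1.374132: f=1.989759 → y ← -1.374132 + 0.12·1.989759 = -1.135361
y(0.48) ≈ -1.1354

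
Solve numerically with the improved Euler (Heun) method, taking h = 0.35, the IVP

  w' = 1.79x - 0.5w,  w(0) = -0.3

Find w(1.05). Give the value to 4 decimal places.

Heun: k1 = f(x_n, w_n); k2 = f(x_n + h, w_n + h·k1); w_{n+1} = w_n + (h/2)·(k1 + k2).
x=0.000000, w=-0.300000:
  k1 = f(0.000000, -0.300000) = 0.150000
  k2 = f(0.350000, -0.247500) = 0.750250
  w ← -0.300000 + (0.35/2)·(0.150000 + 0.750250) = -0.142456
x=0.350000, w=-0.142456:
  k1 = f(0.350000, -0.142456) = 0.697728
  k2 = f(0.700000, 0.101749) = 1.202126
  w ← -0.142456 + (0.35/2)·(0.697728 + 1.202126) = 0.190018
x=0.700000, w=0.190018:
  k1 = f(0.700000, 0.190018) = 1.157991
  k2 = f(1.050000, 0.595315) = 1.581843
  w ← 0.190018 + (0.35/2)·(1.157991 + 1.581843) = 0.669489
w(1.05) ≈ 0.6695

0.6695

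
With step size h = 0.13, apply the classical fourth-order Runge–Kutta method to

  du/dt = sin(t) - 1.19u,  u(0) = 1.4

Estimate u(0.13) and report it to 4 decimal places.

RK4: k1 = f(t_n, u_n); k2 = f(t_n + h/2, u_n + (h/2)·k1); k3 = f(t_n + h/2, u_n + (h/2)·k2); k4 = f(t_n + h, u_n + h·k3); u_{n+1} = u_n + (h/6)·(k1 + 2k2 + 2k3 + k4).
t=0.000000, u=1.400000:
  k1 = f(0.000000, 1.400000) = -1.666000
  k2 = f(0.065000, 1.291710) = -1.472181
  k3 = f(0.065000, 1.304308) = -1.487173
  k4 = f(0.130000, 1.206668) = -1.306300
  u ← 1.400000 + (0.13/6)·(k1 + 2k2 + 2k3 + k4) = 1.207362
u(0.13) ≈ 1.2074

1.2074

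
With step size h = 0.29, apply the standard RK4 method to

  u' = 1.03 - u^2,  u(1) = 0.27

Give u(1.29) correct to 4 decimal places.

0.5207

RK4: k1 = f(x_n, u_n); k2 = f(x_n + h/2, u_n + (h/2)·k1); k3 = f(x_n + h/2, u_n + (h/2)·k2); k4 = f(x_n + h, u_n + h·k3); u_{n+1} = u_n + (h/6)·(k1 + 2k2 + 2k3 + k4).
x=1.000000, u=0.270000:
  k1 = f(1.000000, 0.270000) = 0.957100
  k2 = f(1.145000, 0.408780) = 0.862899
  k3 = f(1.145000, 0.395120) = 0.873880
  k4 = f(1.290000, 0.523425) = 0.756026
  u ← 0.270000 + (0.29/6)·(k1 + 2k2 + 2k3 + k4) = 0.520690
u(1.29) ≈ 0.5207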